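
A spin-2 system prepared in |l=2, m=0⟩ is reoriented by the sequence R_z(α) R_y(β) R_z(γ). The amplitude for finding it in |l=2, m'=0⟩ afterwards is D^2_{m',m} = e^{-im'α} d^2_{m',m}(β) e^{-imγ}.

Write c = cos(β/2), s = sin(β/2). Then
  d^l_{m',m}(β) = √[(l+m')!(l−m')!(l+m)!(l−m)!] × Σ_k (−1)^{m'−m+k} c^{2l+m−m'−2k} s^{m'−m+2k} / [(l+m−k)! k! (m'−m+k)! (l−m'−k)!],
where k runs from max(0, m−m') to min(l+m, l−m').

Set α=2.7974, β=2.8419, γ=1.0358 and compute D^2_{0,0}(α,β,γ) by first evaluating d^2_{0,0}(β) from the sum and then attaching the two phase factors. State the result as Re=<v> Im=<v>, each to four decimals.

Re=0.8693 Im=0.0000

First d^2_{0,0}(β=2.8419), then the phase factors e^{-i(0)α} and e^{-i(0)γ}:
Half-angle: c=0.149286, s=0.988794. N=√(2·2·2·2)=4.000000
Admissible k: 0..2 (factorial args all ≥0)
  k=0: (−1)^0·4.0000/(4)·0.1493^4·0.9888^0 = +0.000497
  k=1: (−1)^1·4.0000/(1)·0.1493^2·0.9888^2 = -0.087159
  k=2: (−1)^2·4.0000/(4)·0.1493^0·0.9888^4 = +0.955924
d^2_{0,0}(2.8419) = +0.000497 -0.087159 +0.955924 = +0.869262
Phases: e^{-i·(0)·2.7974}=+1.000000+0.000000i, e^{-i·(0)·1.0358}=+1.000000+0.000000i ⇒ D=+0.869262+0.000000i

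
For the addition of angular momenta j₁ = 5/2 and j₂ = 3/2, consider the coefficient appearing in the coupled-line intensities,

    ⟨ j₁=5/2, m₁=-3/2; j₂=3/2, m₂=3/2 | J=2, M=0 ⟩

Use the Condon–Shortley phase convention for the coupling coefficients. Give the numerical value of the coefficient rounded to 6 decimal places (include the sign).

√[5·2!3!1!/7! · 1!4!3!0!2!2!] = √(48/7)
  +(−1)^2/∏(2,0,2,1,1,0)! = 1/4  (running 1/4)
⟨..|..⟩ = √(48/7)·(1/4) = +0.654654

+√(3/7) = +0.654654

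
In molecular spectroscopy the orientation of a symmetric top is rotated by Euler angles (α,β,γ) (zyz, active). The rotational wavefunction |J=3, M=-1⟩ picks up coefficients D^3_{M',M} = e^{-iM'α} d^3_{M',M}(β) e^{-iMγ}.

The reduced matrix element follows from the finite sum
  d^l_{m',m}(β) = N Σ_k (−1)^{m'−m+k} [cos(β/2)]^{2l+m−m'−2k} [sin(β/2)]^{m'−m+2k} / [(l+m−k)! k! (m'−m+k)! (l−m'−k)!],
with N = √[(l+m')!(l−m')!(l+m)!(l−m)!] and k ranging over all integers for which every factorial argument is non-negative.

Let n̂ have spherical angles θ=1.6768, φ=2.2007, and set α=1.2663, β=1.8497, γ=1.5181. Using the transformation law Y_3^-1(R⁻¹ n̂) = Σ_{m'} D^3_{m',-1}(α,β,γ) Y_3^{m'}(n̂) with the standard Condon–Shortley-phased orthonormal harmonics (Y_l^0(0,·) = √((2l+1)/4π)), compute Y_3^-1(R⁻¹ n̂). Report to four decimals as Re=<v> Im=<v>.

Need the full column D^3_{m',-1} for m'=−3..3 at α=1.2663, β=1.8497, γ=1.5181.
cos(β/2)=0.601954, sin(β/2)=0.798530
d^3_{-3,-1}: single k=2 term ⇒ +0.324252;  D = +0.184319-0.266770i
d^3_{-2,-1}: k∈[1..2] ⇒ +0.199576 -0.702417 = -0.502841;  D = +0.308971+0.396719i
d^3_{-1,-1}: k∈[0..2] ⇒ +0.047575 -0.669772 +0.883984 = +0.261787;  D = -0.245263+0.091533i
d^3_{0,-1}: k∈[0..2] ⇒ -0.218625 +1.154189 -0.677036 = +0.258528;  D = +0.013617+0.258170i
d^3_{1,-1}: k∈[0..2] ⇒ +0.502329 -1.178645 +0.259268 = -0.417048;  D = -0.403897-0.103906i
d^3_{2,-1}: k∈[0..1] ⇒ -0.702417 +0.618046 = -0.084371;  D = -0.044552+0.071649i
d^3_{3,-1}: single k=0 term ⇒ +0.570609;  D = -0.371944-0.432727i
Y_3^{m'}(θ=1.6768,φ=2.2007) and Σ D·Y over m':
  (+0.1843-0.2668i)·(+0.3896-0.1286i)  (+0.3090+0.3967i)·(+0.0327-0.1018i)  (-0.2453+0.0915i)·(+0.1787+0.2452i)  (+0.0136+0.2582i)·(+0.1162+0.0000i)  (-0.4039-0.1039i)·(-0.1787+0.2452i)  (-0.0446+0.0716i)·(+0.0327+0.1018i)  (-0.3719-0.4327i)·(-0.3896-0.1286i)
Y_3^-1(R⁻¹ n̂) = +0.201427-0.026088i

Re=0.2014 Im=-0.0261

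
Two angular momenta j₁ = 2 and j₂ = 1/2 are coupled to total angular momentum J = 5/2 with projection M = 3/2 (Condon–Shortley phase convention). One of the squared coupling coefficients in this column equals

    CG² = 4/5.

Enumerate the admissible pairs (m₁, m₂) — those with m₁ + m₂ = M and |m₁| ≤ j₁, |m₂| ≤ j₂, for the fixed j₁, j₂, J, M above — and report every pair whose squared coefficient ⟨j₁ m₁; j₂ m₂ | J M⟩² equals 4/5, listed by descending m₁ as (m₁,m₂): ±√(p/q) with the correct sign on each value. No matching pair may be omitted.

Admissible pairs with m₁+m₂ = M = 3/2: (1,1/2), (2,-1/2)
  (m₁,m₂)=(2,-1/2): CG² = 1/5, CG = +√(1/5)
  (m₁,m₂)=(1,1/2): CG² = 4/5, CG = +√(4/5)   ← matches the target
Pairs with CG² = 4/5: (1,1/2): +√(4/5)

(1,1/2): +√(4/5)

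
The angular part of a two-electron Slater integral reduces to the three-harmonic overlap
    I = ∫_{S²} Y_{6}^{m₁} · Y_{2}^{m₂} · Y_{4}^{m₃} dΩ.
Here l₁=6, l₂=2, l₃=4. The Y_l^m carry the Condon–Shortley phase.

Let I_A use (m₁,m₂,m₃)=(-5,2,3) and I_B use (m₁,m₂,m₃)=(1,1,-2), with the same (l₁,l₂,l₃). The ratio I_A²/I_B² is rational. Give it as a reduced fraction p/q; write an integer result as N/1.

Same 6,2,4: normalisation and zero-m 3j drop out of the ratio.
A: Δ: 4! 8! 0! / 13! → 1/6435; sum: t=4:+1/120960 = 1/120960; 3j²(6 2 4; -5 2 3) = Δ·Π!·Σ² = 2/39  (sign -1)
B: Δ: 4! 8! 0! / 13! → 1/6435; sum: t=3:−1/8640 = -1/8640; 3j²(6 2 4; 1 1 -2) = Δ·Π!·Σ² = 14/1287  (sign -1)
I_A²/I_B² = (2/39)/(14/1287) = 33/7

33/7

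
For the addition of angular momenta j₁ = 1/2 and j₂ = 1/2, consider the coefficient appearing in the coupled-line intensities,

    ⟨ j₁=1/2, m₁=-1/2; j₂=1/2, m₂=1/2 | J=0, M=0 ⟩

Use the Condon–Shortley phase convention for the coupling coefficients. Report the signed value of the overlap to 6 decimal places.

j₁+j₂−J=1  J+j₁−j₂=0  J−j₁+j₂=0  j₁+j₂+J+1=2
(j₁±m₁, j₂±m₂, J±M) = (0,1,1,0,0,0)
P² = 1/2
sum k=1..1:
  [1] −1/1 = -1
S = -1
C² = P²·S² = 1/2 ; C = -0.707107

−√(1/2) = -0.707107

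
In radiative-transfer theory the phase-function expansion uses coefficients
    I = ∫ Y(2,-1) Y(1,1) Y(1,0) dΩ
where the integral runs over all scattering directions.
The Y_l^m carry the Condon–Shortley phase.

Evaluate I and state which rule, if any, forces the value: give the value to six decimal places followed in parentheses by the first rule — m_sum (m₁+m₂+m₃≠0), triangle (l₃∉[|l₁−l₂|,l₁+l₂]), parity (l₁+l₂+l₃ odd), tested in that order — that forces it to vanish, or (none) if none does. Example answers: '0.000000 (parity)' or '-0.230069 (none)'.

m-sum 0 ✓  L=4 even ✓  1≤1≤3 ✓
Π(2lᵢ+1) = 5×3×3 = 45
triangle coeff Δ(2,1,1) = 1/30
Σ_t [1,1]: t=1:−1/1 = -1/1
(3j)²=2/15 [(2 1 1; 0 0 0)], sign=+1
Σ_t [2,2]: t=2:+1/2 = 1/2
(3j)²=1/10 [(2 1 1; -1 1 0)], sign=-1
⇒ 4πI² = 3/5
I = (-1)√(3/5/(4π)) = -0.21850969
No selection rule forces the value: the integral is nonzero (none).

-0.218510 (none)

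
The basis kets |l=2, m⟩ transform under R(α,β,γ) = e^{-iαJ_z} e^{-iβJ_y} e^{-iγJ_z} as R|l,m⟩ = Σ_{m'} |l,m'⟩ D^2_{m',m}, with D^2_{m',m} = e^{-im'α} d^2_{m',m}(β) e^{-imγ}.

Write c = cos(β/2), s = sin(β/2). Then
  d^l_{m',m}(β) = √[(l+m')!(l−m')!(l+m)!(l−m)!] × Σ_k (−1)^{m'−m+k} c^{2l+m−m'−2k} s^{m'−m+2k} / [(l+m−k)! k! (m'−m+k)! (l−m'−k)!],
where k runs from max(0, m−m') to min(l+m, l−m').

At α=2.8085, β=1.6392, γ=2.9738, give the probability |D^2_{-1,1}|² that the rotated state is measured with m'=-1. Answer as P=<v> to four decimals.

P=0.2127

First d^2_{-1,1}(β=1.6392), then the phase factors e^{-i(-1)α} and e^{-i(1)γ}:
Half-angle: c=0.682514, s=0.730873. N=√(1·6·6·1)=6.000000
The bounds max(0,m−m')=2 and min(l+m,l−m')=3 give 2 terms
  k=2: (−1)^0·6.0000/(2)·0.6825^2·0.7309^2 = +0.746496
  k=3: (−1)^1·6.0000/(6)·0.6825^0·0.7309^4 = -0.285343
d^2_{-1,1}(1.6392) = +0.746496 -0.285343 = +0.461153
|D^2_{-1,1}|² = |d^2_{-1,1}(β)|² = (+0.461153)² = 0.212662 (the z-rotation phases have unit modulus)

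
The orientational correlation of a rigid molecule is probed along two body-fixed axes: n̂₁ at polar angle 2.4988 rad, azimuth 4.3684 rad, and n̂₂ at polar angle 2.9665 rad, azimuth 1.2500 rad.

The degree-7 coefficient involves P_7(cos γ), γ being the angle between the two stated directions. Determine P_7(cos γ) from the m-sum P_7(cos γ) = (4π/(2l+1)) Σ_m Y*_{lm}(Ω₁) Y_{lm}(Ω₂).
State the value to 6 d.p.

Term-by-term m-sum for l=7 (normalisation 4π/15 = 0.837758):
  m=-7: Y*=(0.009311, -0.010328)  Y=(-0.000002, -0.000002)  product (-0.000000, 0.000000)
  m=-6: Y*=(-0.032889, -0.061198)  Y=(-0.000018, 0.000048)  product (0.000004, -0.000000)
  m=-5: Y*=(-0.205813, 0.030926)  Y=(0.000683, 0.000023)  product (-0.000141, 0.000016)
  m=-4: Y*=(-0.078245, 0.396489)  Y=(-0.001813, -0.006129)  product (0.002572, -0.000239)
  m=-3: Y*=(0.397038, 0.237365)  Y=(-0.035250, 0.024554)  product (-0.019824, 0.001382)
  m=-2: Y*=(0.112025, -0.092078)  Y=(0.160274, 0.119728)  product (0.028979, -0.001345)
  m=-1: Y*=(0.114568, 0.319817)  Y=(0.181069, -0.544940)  product (0.195026, -0.004524)
  m=+0: Y*=(0.263634, -0.000000)  Y=(-0.671083, 0.000000)  product (-0.176921, 0.000000)
  m=+1: Y*=(-0.114568, 0.319817)  Y=(-0.181069, -0.544940)  product (0.195026, 0.004524)
  m=+2: Y*=(0.112025, 0.092078)  Y=(0.160274, -0.119728)  product (0.028979, 0.001345)
  m=+3: Y*=(-0.397038, 0.237365)  Y=(0.035250, 0.024554)  product (-0.019824, -0.001382)
  m=+4: Y*=(-0.078245, -0.396489)  Y=(-0.001813, 0.006129)  product (0.002572, 0.000239)
  m=+5: Y*=(0.205813, 0.030926)  Y=(-0.000683, 0.000023)  product (-0.000141, -0.000016)
  m=+6: Y*=(-0.032889, 0.061198)  Y=(-0.000018, -0.000048)  product (0.000004, 0.000000)
  m=+7: Y*=(-0.009311, -0.010328)  Y=(0.000002, -0.000002)  product (-0.000000, -0.000000)
Accumulated sum (0.236310, 0.000000); after 4π/(2l+1) scaling, (0.197970, 0.000000) ⇒ P_7 = 0.197970

0.197970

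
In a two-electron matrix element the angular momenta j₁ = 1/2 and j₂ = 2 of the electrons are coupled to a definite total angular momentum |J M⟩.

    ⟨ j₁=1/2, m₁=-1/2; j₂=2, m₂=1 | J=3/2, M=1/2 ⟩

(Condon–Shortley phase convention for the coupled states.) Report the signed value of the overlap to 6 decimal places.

triangle: 1!×0!×3!/5! = 6/120
(j±m)!: 0!×1!×3!×1!×2!×1! = 12
prefactor² = (2J+1)×Δ×N² = 12/5
  k=1: −1/(1!×0!×0!×2!×0!×1!) = -1/2
Σ = -1/2  ⇒  CG² = 12/5×(-1/2)² = 3/5
CG = −√(3/5) = -0.774597

−√(3/5) ≈ -0.774597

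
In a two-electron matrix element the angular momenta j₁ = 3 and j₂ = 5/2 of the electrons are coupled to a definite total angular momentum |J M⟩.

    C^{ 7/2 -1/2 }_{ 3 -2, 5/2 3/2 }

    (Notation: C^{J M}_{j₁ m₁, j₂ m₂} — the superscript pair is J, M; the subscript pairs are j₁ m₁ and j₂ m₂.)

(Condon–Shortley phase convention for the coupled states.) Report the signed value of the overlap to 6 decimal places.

+√(20/63) ≈ +0.563436

triangle: 2!×4!×3!/10! = 288/3628800
(j±m)!: 1!×5!×4!×1!×3!×4! = 414720
prefactor² = (2J+1)×Δ×N² = 9216/35
  k=1: −1/(1!×1!×4!×3!×0!×0!) = -1/144
  k=2: +1/(2!×0!×3!×2!×1!×1!) = 1/24
Σ = 5/144  ⇒  CG² = 9216/35×(5/144)² = 20/63
CG = +√(20/63) = +0.563436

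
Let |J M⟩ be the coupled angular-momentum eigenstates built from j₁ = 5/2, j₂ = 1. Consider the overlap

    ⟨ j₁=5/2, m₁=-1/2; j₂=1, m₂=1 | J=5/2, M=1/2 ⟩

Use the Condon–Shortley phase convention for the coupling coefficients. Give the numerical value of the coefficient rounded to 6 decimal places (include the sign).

j₁+j₂−J=1  J+j₁−j₂=4  J−j₁+j₂=1  j₁+j₂+J+1=7
(j₁±m₁, j₂±m₂, J±M) = (2,3,2,0,3,2)
P² = 288/35
sum k=1..1:
  [1] −1/4 = -1/4
S = -1/4
C² = P²·S² = 18/35 ; C = -0.717137

-0.717137  (= −√(18/35))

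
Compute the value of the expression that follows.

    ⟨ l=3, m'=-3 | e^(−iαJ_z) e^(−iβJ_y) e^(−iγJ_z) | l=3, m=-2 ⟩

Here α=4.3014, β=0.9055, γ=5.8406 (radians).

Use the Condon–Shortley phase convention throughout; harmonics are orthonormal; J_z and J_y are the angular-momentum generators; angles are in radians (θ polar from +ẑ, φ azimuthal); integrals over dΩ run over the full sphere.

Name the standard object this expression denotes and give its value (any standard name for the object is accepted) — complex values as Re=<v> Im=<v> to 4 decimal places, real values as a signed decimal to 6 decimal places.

Wigner D-matrix element, Re=0.5380 Im=-0.3279

This is a Wigner D-matrix element — the rotation-matrix element ⟨l m'| R(α,β,γ) |l m⟩ in the angular-momentum basis.
Split into d^3_{-3,-2}(β=0.9055) × two z-phases.
With c≡cos(β/2)=0.899248 and s≡sin(β/2)=0.437440, N=[1·720·1·120]^{1/2}=293.938769
k: max(0,(-2)−(-3))=1 … min(3+(-2),3−(-3))=1
  k=1: (−1)^0·293.9388/(120)·0.8992^5·0.4374^1 = +0.630073
d^3_{-3,-2}(0.9055) = +0.630073
D = (+0.943476+0.331440i)·(+0.630073)·(+0.633157-0.774023i) = +0.538026-0.327902i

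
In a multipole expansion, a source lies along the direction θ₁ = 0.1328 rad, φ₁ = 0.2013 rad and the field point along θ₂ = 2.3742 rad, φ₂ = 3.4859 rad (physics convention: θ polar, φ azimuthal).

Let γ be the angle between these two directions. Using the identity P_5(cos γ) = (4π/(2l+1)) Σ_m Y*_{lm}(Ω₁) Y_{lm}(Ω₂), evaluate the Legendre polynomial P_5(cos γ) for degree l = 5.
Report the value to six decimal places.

0.393884

Term-by-term m-sum for l=5 (normalisation 4π/11 = 1.142397):
  [-5]  conj(Y_{5,-5})(Ω₁) = +0.000010+0.000016i ; Y_{5,-5}(Ω₂) = +0.011242+0.074012i ; Δ = -0.000001+0.000001i
  [-4]  conj(Y_{5,-4})(Ω₁) = +0.000310+0.000322i ; Y_{5,-4}(Ω₂) = -0.047208+0.240830i ; Δ = -0.000092+0.000059i
  [-3]  conj(Y_{5,-3})(Ω₁) = +0.005184+0.003576i ; Y_{5,-3}(Ω₂) = -0.217184+0.364071i ; Δ = -0.002428+0.001111i
  [-2]  conj(Y_{5,-2})(Ω₁) = +0.052769+0.022472i ; Y_{5,-2}(Ω₂) = -0.251492+0.206981i ; Δ = -0.017922+0.005271i
  [-1]  conj(Y_{5,-1})(Ω₁) = +0.312287+0.063727i ; Y_{5,-1}(Ω₂) = +0.129182-0.046323i ; Δ = +0.043294-0.006234i
  [+0]  conj(Y_{5,0})(Ω₁) = +0.815797-0.000000i ; Y_{5,0}(Ω₂) = +0.366619+0.000000i ; Δ = +0.299086+0.000000i
  [+1]  conj(Y_{5,1})(Ω₁) = -0.312287+0.063727i ; Y_{5,1}(Ω₂) = -0.129182-0.046323i ; Δ = +0.043294+0.006234i
  [+2]  conj(Y_{5,2})(Ω₁) = +0.052769-0.022472i ; Y_{5,2}(Ω₂) = -0.251492-0.206981i ; Δ = -0.017922-0.005271i
  [+3]  conj(Y_{5,3})(Ω₁) = -0.005184+0.003576i ; Y_{5,3}(Ω₂) = +0.217184+0.364071i ; Δ = -0.002428-0.001111i
  [+4]  conj(Y_{5,4})(Ω₁) = +0.000310-0.000322i ; Y_{5,4}(Ω₂) = -0.047208-0.240830i ; Δ = -0.000092-0.000059i
  [+5]  conj(Y_{5,5})(Ω₁) = -0.000010+0.000016i ; Y_{5,5}(Ω₂) = -0.011242+0.074012i ; Δ = -0.000001-0.000001i
Accumulated sum +0.344787-0.000000i; after 4π/(2l+1) scaling, +0.393884-0.000000i ⇒ P_5 = 0.393884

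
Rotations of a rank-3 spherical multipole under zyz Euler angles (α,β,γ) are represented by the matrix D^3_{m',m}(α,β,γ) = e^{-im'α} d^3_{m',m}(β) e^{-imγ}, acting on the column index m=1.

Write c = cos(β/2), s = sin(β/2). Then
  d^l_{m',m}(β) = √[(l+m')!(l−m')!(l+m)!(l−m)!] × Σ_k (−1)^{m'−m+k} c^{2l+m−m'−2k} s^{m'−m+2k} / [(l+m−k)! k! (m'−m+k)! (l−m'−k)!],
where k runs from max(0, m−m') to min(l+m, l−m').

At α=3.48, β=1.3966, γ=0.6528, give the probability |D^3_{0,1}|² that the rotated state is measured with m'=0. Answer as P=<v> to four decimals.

P=0.1313

Split into d^3_{0,1}(β=1.3966) × two z-phases.
With c≡cos(β/2)=0.765936 and s≡sin(β/2)=0.642917, N=[6·6·24·2]^{1/2}=41.569219
k: max(0,(1)−(0))=1 … min(3+(1),3−(0))=3
  k=1: (−1)^0·41.5692/(12)·0.7659^5·0.6429^1 = +0.587095
  k=2: (−1)^1·41.5692/(4)·0.7659^3·0.6429^3 = -1.240948
  k=3: (−1)^2·41.5692/(12)·0.7659^1·0.6429^5 = +0.291445
d^3_{0,1}(1.3966) = +0.587095 -1.240948 +0.291445 = -0.362408
|D^3_{0,1}|² = |d^3_{0,1}(β)|² = (-0.362408)² = 0.131340 (the z-rotation phases have unit modulus)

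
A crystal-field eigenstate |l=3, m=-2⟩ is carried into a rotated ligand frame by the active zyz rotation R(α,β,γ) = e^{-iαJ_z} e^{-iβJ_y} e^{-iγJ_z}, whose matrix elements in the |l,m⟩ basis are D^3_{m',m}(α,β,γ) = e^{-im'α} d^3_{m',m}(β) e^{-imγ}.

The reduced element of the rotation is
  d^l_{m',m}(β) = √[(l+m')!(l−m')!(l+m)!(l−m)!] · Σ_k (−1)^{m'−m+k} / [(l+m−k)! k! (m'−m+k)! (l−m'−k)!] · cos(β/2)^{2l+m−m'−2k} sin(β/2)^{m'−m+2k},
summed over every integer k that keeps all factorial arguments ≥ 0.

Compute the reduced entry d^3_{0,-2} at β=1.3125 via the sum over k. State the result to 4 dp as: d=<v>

d^3_{0,-2}(β=1.3125) via the finite sum:
c=cos(1.312500/2)=0.792286, s=sin(1.312500/2)=0.610150; N=√[6·6·1·120]=65.726707
k∈{0,1} keeps every argument non-negative
  k=0: (−1)^2·65.7267/(12)·0.7923^4·0.6102^2 = +0.803455
  k=1: (−1)^3·65.7267/(12)·0.7923^2·0.6102^4 = -0.476509
d^3_{0,-2}(1.3125) = +0.803455 -0.476509 = +0.326946

d=0.3269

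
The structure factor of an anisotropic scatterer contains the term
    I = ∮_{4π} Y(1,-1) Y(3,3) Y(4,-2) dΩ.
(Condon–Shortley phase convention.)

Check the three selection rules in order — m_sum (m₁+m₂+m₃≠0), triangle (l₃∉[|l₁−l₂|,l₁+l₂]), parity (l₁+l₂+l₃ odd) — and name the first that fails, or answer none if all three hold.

m₁+m₂+m₃ = -1 + 3 − 2 = 0  ✓
triangle: |1−3|=2 ≤ l₃=4 ≤ 1+3=4  ✓
parity: l₁+l₂+l₃ = 8 is even  ✓

none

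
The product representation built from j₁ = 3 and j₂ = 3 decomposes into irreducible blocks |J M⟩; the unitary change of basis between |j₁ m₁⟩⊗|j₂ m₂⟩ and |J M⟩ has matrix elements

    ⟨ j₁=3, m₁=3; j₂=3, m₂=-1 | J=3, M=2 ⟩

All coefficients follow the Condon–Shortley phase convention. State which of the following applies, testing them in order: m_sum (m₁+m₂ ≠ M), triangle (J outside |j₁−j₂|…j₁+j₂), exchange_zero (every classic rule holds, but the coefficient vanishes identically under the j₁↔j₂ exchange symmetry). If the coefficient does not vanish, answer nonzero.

nonzero

m-sum: m₁+m₂ = 3+(-1) = 2, M = 2  ✓
triangle: |j₁−j₂| = 0 ≤ J = 3 ≤ j₁+j₂ = 6  ✓
exchange: j₁≠j₂ or m₁≠m₂ — the exchange symmetry imposes no constraint here
value check: CG = +√(1/3) = +0.577350 ≠ 0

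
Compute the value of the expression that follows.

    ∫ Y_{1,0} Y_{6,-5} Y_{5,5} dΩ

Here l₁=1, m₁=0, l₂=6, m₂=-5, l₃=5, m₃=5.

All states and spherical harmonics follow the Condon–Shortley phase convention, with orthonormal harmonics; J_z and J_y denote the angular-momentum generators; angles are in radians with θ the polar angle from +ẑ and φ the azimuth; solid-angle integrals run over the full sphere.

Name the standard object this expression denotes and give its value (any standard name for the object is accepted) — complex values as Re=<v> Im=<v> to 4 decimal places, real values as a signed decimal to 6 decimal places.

This is a Gaunt coefficient — the integral of a triple product of spherical harmonics over the sphere.
Rules hold: Σm=0, L=12 even, 5≤5≤7.
N = 3·13·11 = 429
Δ = 2!·0!·10!/13! = 1/858
Racah Σ t=1..1: t=1:−1/14400 = -1/14400
⇒ 3j(1 6 5; 0 0 0)² = 6/143, sgn +1
Racah Σ t=1..1: t=1:−1/3628800 = -1/3628800
⇒ 3j(1 6 5; 0 -5 5)² = 1/78, sgn -1
4πI² = N·(3j₀)²·(3jₘ)² = 3/13
I = -1·√(0.230769/4π) = -0.13551395

Gaunt coefficient, -0.135514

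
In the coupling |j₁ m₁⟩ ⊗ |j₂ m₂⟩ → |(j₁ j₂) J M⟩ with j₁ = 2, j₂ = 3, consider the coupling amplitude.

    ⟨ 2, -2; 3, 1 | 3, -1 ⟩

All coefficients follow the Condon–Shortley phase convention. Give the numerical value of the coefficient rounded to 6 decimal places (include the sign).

√[7·2!2!4!/9! · 0!4!4!2!2!4!] = √(512/5)
  +(−1)^2/∏(2,0,2,2,0,2)! = 1/16  (running 1/16)
⟨..|..⟩ = √(512/5)·(1/16) = +0.632456

+√(2/5) ≈ +0.632456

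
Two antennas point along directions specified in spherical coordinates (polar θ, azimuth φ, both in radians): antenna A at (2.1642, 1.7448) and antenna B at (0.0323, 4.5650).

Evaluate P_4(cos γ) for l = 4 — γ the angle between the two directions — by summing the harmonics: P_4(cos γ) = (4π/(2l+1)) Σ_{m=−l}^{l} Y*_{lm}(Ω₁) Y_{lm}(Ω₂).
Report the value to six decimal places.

-0.395329

Expand P_4 via completeness: Σ_{m} conj(Y_{4,m}) at Ω₁ times Y_{4,m} at Ω₂ —
  term(m=-4) = 0.00000 + 0.00000j   from Y*(Ω₁)=0.16043 + 0.13404j, Y(Ω₂)=0.00000 + 0.00000j
  term(m=-3) = 0.00001 + 0.00001j   from Y*(Ω₁)=-0.19886 + 0.34570j, Y(Ω₂)=0.00002 - 0.00004j
  term(m=-2) = 0.00046 + 0.00034j   from Y*(Ω₁)=-0.25695 - 0.09321j, Y(Ω₂)=-0.00200 - 0.00061j
  term(m=-1) = -0.01029 - 0.00343j   from Y*(Ω₁)=-0.03080 + 0.17522j, Y(Ω₂)=-0.00895 + 0.06031j
  term(m=+0) = -0.26348 + 0.00000j   from Y*(Ω₁)=-0.31297 + 0.00000j, Y(Ω₂)=0.84188 + 0.00000j
  term(m=+1) = -0.01029 + 0.00343j   from Y*(Ω₁)=0.03080 + 0.17522j, Y(Ω₂)=0.00895 + 0.06031j
  term(m=+2) = 0.00046 - 0.00034j   from Y*(Ω₁)=-0.25695 + 0.09321j, Y(Ω₂)=-0.00200 + 0.00061j
  term(m=+3) = 0.00001 - 0.00001j   from Y*(Ω₁)=0.19886 + 0.34570j, Y(Ω₂)=-0.00002 - 0.00004j
  term(m=+4) = 0.00000 - 0.00000j   from Y*(Ω₁)=0.16043 - 0.13404j, Y(Ω₂)=0.00000 - 0.00000j
Accumulated sum -0.28313 - 0.00000j; after 4π/(2l+1) scaling, -0.39533 - 0.00000j ⇒ P_4 = -0.395329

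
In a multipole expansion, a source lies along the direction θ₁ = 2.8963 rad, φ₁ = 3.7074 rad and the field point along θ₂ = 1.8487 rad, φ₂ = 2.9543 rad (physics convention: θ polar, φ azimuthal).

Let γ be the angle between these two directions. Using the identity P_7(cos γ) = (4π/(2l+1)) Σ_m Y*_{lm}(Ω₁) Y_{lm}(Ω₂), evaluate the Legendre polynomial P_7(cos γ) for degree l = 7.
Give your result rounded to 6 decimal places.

Expand P_7 via completeness: Σ_{m} conj(Y_{7,m}) at Ω₁ times Y_{7,m} at Ω₂ —
  m=-7: Y*=+0.000017+0.000018i  Y=-0.097662-0.367494i  product +0.000005-0.000008i
  m=-6: Y*=+0.000360+0.000093i  Y=-0.175468-0.366008i  product -0.000029-0.000148i
  m=-5: Y*=+0.003312-0.001070i  Y=+0.003860+0.005246i  product +0.000018+0.000013i
  m=-4: Y*=+0.014593-0.017594i  Y=+0.254854+0.237027i  product +0.007890-0.001025i
  m=-3: Y*=+0.013510-0.106124i  Y=+0.096353+0.060661i  product +0.007739-0.009406i
  m=-2: Y*=-0.145067-0.308797i  Y=-0.278201-0.109374i  product +0.006583+0.101774i
  m=-1: Y*=-0.539345-0.342522i  Y=-0.153253-0.029044i  product +0.072708+0.068157i
  m=+0: Y*=-0.347093-0.000000i  Y=+0.281650+0.000000i  product -0.097759-0.000000i
  m=+1: Y*=+0.539345-0.342522i  Y=+0.153253-0.029044i  product +0.072708-0.068157i
  m=+2: Y*=-0.145067+0.308797i  Y=-0.278201+0.109374i  product +0.006583-0.101774i
  m=+3: Y*=-0.013510-0.106124i  Y=-0.096353+0.060661i  product +0.007739+0.009406i
  m=+4: Y*=+0.014593+0.017594i  Y=+0.254854-0.237027i  product +0.007890+0.001025i
  m=+5: Y*=-0.003312-0.001070i  Y=-0.003860+0.005246i  product +0.000018-0.000013i
  m=+6: Y*=+0.000360-0.000093i  Y=-0.175468+0.366008i  product -0.000029+0.000148i
  m=+7: Y*=-0.000017+0.000018i  Y=+0.097662-0.367494i  product +0.000005+0.000008i
Σ over m = +0.092071+0.000000i; ×(4π/15) → +0.077133+0.000000i. Real part: 0.077133

0.077133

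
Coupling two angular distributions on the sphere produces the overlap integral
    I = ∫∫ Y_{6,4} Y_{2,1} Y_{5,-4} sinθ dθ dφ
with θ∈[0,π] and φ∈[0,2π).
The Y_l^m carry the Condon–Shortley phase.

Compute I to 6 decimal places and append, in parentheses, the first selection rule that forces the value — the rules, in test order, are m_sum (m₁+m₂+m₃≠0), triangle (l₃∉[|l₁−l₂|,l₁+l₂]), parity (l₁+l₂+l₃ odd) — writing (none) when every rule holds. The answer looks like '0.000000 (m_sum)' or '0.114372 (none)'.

0.000000 (m_sum)

m-sum = 4 + 1 − 4 = 1 ≠ 0 ⇒ I = 0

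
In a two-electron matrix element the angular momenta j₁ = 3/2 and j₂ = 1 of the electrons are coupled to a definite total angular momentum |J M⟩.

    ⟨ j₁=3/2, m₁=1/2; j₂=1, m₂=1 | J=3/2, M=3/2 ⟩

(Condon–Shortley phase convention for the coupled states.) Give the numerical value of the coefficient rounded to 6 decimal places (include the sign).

triangle: 1!·2!·1!/5! = 2/120
(j±m)!: 2!·1!·2!·0!·3!·0! = 24
prefactor² = (2J+1)·Δ·N² = 8/5
  k=1: −1/(1!·0!·0!·1!·2!·0!) = -1/2
Σ = -1/2  ⇒  CG² = 8/5·(-1/2)² = 2/5
CG = −√(2/5) = -0.632456

-0.632456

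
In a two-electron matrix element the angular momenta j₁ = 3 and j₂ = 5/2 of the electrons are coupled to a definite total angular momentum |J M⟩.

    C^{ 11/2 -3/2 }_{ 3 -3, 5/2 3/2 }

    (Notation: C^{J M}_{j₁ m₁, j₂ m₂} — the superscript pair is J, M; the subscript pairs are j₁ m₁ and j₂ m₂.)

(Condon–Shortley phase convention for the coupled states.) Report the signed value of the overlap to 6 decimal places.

j₁+j₂−J=0  J+j₁−j₂=6  J−j₁+j₂=5  j₁+j₂+J+1=12
(j₁±m₁, j₂±m₂, J±M) = (0,6,4,1,4,7)
P² = 49766400/11
sum k=0..0:
  [0] +1/17280 = 1/17280
S = 1/17280
C² = P²·S² = 1/66 ; C = +0.123091

+√(1/66) = +0.123091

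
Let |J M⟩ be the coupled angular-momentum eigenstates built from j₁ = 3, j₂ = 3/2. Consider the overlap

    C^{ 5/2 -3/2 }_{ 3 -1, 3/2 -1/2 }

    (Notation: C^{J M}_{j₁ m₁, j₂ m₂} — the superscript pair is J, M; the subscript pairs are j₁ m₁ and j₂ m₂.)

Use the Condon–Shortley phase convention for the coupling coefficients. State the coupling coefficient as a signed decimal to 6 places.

−√(7/20) = -0.591608

√[6·2!4!1!/8! · 2!4!1!2!1!4!] = √(576/35)
  +(−1)^0/∏(0,2,4,1,0,0)! = 1/48  (running 1/48)
  +(−1)^1/∏(1,1,3,0,1,1)! = -1/6  (running -7/48)
⟨..|..⟩ = √(576/35)·(-7/48) = -0.591608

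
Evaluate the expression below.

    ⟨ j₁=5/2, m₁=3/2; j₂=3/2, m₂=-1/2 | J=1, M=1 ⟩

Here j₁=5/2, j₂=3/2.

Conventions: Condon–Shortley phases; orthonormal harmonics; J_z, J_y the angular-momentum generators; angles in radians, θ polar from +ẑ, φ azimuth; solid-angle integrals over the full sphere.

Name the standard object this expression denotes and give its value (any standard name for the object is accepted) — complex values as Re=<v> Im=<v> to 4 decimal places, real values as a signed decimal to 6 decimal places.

Clebsch–Gordan coefficient, −√(3/10) ≈ -0.547723

This is a Clebsch–Gordan (vector-coupling) coefficient.
√[3·3!2!0!/6! · 4!1!1!2!2!0!] = √(24/5)
  +(−1)^1/∏(1,2,0,0,2,0)! = -1/4  (running -1/4)
⟨..|..⟩ = √(24/5)·(-1/4) = -0.547723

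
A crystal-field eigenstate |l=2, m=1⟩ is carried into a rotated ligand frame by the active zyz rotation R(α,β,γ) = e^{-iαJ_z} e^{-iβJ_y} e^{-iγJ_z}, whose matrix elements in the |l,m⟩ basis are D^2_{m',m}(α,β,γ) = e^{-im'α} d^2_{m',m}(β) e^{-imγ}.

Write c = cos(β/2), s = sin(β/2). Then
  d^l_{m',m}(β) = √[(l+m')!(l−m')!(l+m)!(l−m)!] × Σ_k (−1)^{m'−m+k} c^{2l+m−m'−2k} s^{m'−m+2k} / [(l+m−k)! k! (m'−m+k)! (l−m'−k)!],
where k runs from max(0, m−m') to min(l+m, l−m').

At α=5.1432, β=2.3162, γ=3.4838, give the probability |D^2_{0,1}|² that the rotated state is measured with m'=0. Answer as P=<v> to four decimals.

D^2_{0,1}(5.1432,2.3162,3.4838) = e^{-i·0·5.1432}·d^2_{0,1}(2.3162)·e^{-i·1·3.4838}. Compute d first:
c=cos(2.316200/2)=0.401081, s=sin(2.316200/2)=0.916043; N=√[2·2·6·1]=4.898979
Admissible k: 1..2 (factorial args all ≥0)
  k=1: (−1)^0·4.8990/(2)·0.4011^3·0.9160^1 = +0.144773
  k=2: (−1)^1·4.8990/(2)·0.4011^1·0.9160^3 = -0.755187
d^2_{0,1}(2.3162) = +0.144773 -0.755187 = -0.610414
|D^2_{0,1}|² = |d^2_{0,1}(β)|² = (-0.610414)² = 0.372606 (the z-rotation phases have unit modulus)

P=0.3726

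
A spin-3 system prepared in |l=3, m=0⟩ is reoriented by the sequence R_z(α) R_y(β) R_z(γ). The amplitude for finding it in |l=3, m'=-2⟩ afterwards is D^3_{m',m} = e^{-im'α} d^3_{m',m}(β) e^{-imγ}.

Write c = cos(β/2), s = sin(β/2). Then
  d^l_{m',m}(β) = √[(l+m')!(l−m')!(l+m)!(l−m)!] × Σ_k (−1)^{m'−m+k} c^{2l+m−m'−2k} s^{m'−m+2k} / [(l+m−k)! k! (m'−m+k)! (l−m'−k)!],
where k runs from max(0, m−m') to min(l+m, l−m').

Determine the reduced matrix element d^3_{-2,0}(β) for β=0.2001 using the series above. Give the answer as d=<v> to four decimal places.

d=0.0530

d^3_{-2,0}(β=0.2001) via the finite sum:
With c≡cos(β/2)=0.994999 and s≡sin(β/2)=0.099883, N=[1·120·6·6]^{1/2}=65.726707
k∈{2,3} keeps every argument non-negative
  k=2: (−1)^0·65.7267/(12)·0.9950^4·0.0999^2 = +0.053559
  k=3: (−1)^1·65.7267/(12)·0.9950^2·0.0999^4 = -0.000540
d^3_{-2,0}(0.2001) = +0.053559 -0.000540 = +0.053020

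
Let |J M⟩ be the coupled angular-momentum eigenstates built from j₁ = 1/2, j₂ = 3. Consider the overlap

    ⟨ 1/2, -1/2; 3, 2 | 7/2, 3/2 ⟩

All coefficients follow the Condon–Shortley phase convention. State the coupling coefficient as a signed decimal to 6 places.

j₁+j₂−J=0  J+j₁−j₂=1  J−j₁+j₂=6  j₁+j₂+J+1=8
(j₁±m₁, j₂±m₂, J±M) = (0,1,5,1,5,2)
P² = 28800/7
sum k=0..0:
  [0] +1/120 = 1/120
S = 1/120
C² = P²·S² = 2/7 ; C = +0.534522

+0.534522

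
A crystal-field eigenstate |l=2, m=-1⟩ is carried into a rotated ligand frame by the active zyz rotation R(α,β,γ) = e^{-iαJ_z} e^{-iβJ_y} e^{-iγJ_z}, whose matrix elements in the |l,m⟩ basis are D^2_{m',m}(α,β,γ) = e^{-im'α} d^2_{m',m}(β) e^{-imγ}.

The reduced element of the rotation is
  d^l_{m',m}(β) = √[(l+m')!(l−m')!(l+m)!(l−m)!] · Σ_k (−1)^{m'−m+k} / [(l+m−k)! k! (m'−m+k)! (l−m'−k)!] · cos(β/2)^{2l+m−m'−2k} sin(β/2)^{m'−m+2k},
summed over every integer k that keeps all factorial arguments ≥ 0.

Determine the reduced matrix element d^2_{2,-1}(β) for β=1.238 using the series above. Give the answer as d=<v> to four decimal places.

d=-0.3182

d^2_{2,-1}(β=1.2380) via the finite sum:
With c≡cos(β/2)=0.814459 and s≡sin(β/2)=0.580221, N=[24·1·1·6]^{1/2}=12.000000
Admissible k: 0..0 (factorial args all ≥0)
  k=0: (−1)^3·12.0000/(6)·0.8145^1·0.5802^3 = -0.318185
d^2_{2,-1}(1.2380) = -0.318185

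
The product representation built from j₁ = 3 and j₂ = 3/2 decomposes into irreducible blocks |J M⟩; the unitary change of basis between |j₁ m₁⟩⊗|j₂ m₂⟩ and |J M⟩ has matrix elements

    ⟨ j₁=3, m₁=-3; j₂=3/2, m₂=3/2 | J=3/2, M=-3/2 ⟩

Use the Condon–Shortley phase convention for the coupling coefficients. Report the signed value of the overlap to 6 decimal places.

triangle: 3!×3!×0!/7! = 36/5040
(j±m)!: 0!×6!×3!×0!×0!×3! = 25920
prefactor² = (2J+1)×Δ×N² = 5184/7
  k=3: −1/(3!×0!×3!×0!×0!×0!) = -1/36
Σ = -1/36  ⇒  CG² = 5184/7×(-1/36)² = 4/7
CG = −√(4/7) = -0.755929

-0.755929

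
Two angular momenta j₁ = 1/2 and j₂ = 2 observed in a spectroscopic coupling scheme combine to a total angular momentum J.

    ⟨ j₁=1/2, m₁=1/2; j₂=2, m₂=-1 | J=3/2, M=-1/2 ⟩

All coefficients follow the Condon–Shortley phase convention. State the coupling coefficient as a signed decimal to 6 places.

+0.774597  (= +√(3/5))

triangle: 1!*0!*3!/5! = 6/120
(j±m)!: 1!*0!*1!*3!*1!*2! = 12
prefactor² = (2J+1)*Δ*N² = 12/5
  k=0: +1/(0!*1!*0!*1!*0!*2!) = 1/2
Σ = 1/2  ⇒  CG² = 12/5*(1/2)² = 3/5
CG = +√(3/5) = +0.774597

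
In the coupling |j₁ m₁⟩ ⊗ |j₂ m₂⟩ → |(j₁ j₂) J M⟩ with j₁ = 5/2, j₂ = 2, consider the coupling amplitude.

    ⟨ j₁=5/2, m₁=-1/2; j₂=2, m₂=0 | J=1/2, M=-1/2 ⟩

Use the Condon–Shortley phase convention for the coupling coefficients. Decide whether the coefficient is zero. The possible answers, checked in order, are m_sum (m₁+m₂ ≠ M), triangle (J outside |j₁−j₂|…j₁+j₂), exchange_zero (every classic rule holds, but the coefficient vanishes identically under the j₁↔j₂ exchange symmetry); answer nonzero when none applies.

m-sum: m₁+m₂ = -1/2+0 = -1/2, M = -1/2  ✓
triangle: |j₁−j₂| = 1/2 ≤ J = 1/2 ≤ j₁+j₂ = 9/2  ✓
exchange: j₁≠j₂ or m₁≠m₂ — the exchange symmetry imposes no constraint here
value check: CG = +√(1/5) = +0.447214 ≠ 0

nonzero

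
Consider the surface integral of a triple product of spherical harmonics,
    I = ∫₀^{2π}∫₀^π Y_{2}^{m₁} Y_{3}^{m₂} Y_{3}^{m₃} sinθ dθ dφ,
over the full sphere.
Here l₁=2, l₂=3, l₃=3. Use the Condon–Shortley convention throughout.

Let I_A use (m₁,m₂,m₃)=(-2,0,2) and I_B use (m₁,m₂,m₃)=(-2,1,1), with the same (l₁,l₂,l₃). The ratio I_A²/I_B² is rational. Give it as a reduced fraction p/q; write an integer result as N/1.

l's match ⇒ only the (l;m) 3-j factors differ between A and B.
A: triangle coeff Δ(2,3,3) = 1/3780; Σ_t [2,2]: t=2:+1/24 = 1/24; (3j)²=1/21 [(2 3 3; -2 0 2)], sign=-1
B: triangle coeff Δ(2,3,3) = 1/3780; Σ_t [2,2]: t=2:+1/16 = 1/16; (3j)²=2/35 [(2 3 3; -2 1 1)], sign=+1
I_A²/I_B² = (1/21)/(2/35) = 5/6

5/6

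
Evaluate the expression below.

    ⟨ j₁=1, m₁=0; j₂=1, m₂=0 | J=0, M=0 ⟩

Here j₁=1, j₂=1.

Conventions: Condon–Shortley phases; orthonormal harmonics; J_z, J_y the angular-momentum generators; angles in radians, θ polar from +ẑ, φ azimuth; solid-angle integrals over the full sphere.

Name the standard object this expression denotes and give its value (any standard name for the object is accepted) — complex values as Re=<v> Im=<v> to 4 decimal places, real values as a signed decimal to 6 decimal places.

Clebsch–Gordan coefficient, −√(1/3) ≈ -0.577350

This is a Clebsch–Gordan (vector-coupling) coefficient.
j₁+j₂−J=2  J+j₁−j₂=0  J−j₁+j₂=0  j₁+j₂+J+1=3
(j₁±m₁, j₂±m₂, J±M) = (1,1,1,1,0,0)
P² = 1/3
sum k=1..1:
  [1] −1/1 = -1
S = -1
C² = P²·S² = 1/3 ; C = -0.577350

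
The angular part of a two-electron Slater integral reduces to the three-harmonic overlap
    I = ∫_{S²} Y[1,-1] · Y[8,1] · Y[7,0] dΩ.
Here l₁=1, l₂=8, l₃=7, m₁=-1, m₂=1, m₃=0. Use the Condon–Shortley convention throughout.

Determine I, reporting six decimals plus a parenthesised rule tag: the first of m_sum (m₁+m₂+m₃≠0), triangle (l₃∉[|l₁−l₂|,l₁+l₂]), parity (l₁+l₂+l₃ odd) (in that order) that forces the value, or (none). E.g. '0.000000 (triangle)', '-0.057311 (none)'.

Checks pass: Σm=0; 16 even; l₃=7∈[7,9].
(2·1+1)(2·8+1)(2·7+1) = 765
Δ: 2! 0! 14! / 17! → 1/2040
sum: t=1:−1/25401600 = -1/25401600
3j²(1 8 7; 0 0 0) = Δ·Π!·Σ² = 8/255  (sign +1)
sum: t=2:+1/50803200 = 1/50803200
3j²(1 8 7; -1 1 0) = Δ·Π!·Σ² = 3/170  (sign -1)
combine: 4πI² = 765·8/255·3/170 = 36/85
take √, sign -1: I = -0.18358486
No selection rule forces the value: the integral is nonzero (none).

-0.183585 (none)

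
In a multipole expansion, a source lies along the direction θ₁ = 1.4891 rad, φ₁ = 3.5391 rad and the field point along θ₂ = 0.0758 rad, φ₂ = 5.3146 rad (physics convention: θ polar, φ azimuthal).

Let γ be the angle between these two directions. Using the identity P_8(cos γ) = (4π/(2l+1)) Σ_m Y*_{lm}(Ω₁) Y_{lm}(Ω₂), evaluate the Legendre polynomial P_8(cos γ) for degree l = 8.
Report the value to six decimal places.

Summing Y*_{l m}(θ₁,φ₁)·Y_{l m}(θ₂,φ₂) over m ∈ [−8, 8]; prefactor 4π/(2·8+1) = 0.739198:
  m=-8: (-0.501464-0.019299i) × (+0.000000+0.000000i) = -0.000000-0.000000i  (running Σ = -0.000000-0.000000i)
  m=-7: (+0.153878-0.057752i) × (+0.000000+0.000000i) = +0.000000+0.000000i  (running Σ = +0.000000+0.000000i)
  m=-6: (+0.241500-0.227953i) × (+0.000001-0.000000i) = +0.000000-0.000000i  (running Σ = +0.000000-0.000000i)
  m=-5: (-0.076608+0.173059i) × (+0.000003-0.000024i) = +0.000004+0.000002i  (running Σ = +0.000004+0.000002i)
  m=-4: (-0.005327+0.276916i) × (-0.000326-0.000293i) = +0.000083-0.000089i  (running Σ = +0.000087-0.000087i)
  m=-3: (-0.073719-0.185498i) × (-0.005775+0.001388i) = +0.000683+0.000969i  (running Σ = +0.000770+0.000882i)
  m=-2: (-0.176474-0.179901i) × (-0.020541+0.053535i) = +0.013256-0.005752i  (running Σ = +0.014026-0.004870i)
  m=-1: (+0.187806+0.078852i) × (+0.201211+0.292719i) = +0.014707+0.070840i  (running Σ = +0.028733+0.065970i)
  m=0: (+0.244551-0.000000i) × (+1.045863+0.000000i) = +0.255767+0.000000i  (running Σ = +0.284501+0.065970i)
  m=1: (-0.187806+0.078852i) × (-0.201211+0.292719i) = +0.014707-0.070840i  (running Σ = +0.299208-0.004870i)
  m=2: (-0.176474+0.179901i) × (-0.020541-0.053535i) = +0.013256+0.005752i  (running Σ = +0.312464+0.000882i)
  m=3: (+0.073719-0.185498i) × (+0.005775+0.001388i) = +0.000683-0.000969i  (running Σ = +0.313147-0.000087i)
  m=4: (-0.005327-0.276916i) × (-0.000326+0.000293i) = +0.000083+0.000089i  (running Σ = +0.313230+0.000002i)
  m=5: (+0.076608+0.173059i) × (-0.000003-0.000024i) = +0.000004-0.000002i  (running Σ = +0.313234-0.000000i)
  m=6: (+0.241500+0.227953i) × (+0.000001+0.000000i) = +0.000000+0.000000i  (running Σ = +0.313234+0.000000i)
  m=7: (-0.153878-0.057752i) × (-0.000000+0.000000i) = +0.000000-0.000000i  (running Σ = +0.313234-0.000000i)
  m=8: (-0.501464+0.019299i) × (+0.000000-0.000000i) = -0.000000+0.000000i  (running Σ = +0.313234-0.000000i)
Accumulated sum +0.313234-0.000000i; after 4π/(2l+1) scaling, +0.231542-0.000000i ⇒ P_8 = 0.231542

0.231542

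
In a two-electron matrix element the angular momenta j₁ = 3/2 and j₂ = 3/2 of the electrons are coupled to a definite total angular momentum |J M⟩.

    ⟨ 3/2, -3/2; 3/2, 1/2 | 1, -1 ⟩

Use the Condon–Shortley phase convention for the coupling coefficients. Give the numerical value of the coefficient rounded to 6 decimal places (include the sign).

triangle: 2!*1!*1!/5! = 2/120
(j±m)!: 0!*3!*2!*1!*0!*2! = 24
prefactor² = (2J+1)*Δ*N² = 6/5
  k=2: +1/(2!*0!*1!*0!*0!*1!) = 1/2
Σ = 1/2  ⇒  CG² = 6/5*(1/2)² = 3/10
CG = +√(3/10) = +0.547723

+√(3/10) = +0.547723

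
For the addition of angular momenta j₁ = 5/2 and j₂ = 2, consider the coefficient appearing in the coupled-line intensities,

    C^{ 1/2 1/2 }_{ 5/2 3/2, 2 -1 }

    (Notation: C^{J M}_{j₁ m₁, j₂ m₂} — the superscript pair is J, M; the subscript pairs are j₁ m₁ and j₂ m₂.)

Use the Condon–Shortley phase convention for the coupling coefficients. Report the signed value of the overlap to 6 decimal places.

-0.516398  (= −√(4/15))

j₁+j₂−J=4  J+j₁−j₂=1  J−j₁+j₂=0  j₁+j₂+J+1=6
(j₁±m₁, j₂±m₂, J±M) = (4,1,1,3,1,0)
P² = 48/5
sum k=1..1:
  [1] −1/6 = -1/6
S = -1/6
C² = P²·S² = 4/15 ; C = -0.516398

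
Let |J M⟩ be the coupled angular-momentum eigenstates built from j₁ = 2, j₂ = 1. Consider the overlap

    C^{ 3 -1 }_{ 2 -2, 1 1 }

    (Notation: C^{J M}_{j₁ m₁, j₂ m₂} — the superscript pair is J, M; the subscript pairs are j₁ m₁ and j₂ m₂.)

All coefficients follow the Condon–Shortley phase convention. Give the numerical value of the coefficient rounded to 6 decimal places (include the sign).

j₁+j₂−J=0  J+j₁−j₂=4  J−j₁+j₂=2  j₁+j₂+J+1=7
(j₁±m₁, j₂±m₂, J±M) = (0,4,2,0,2,4)
P² = 768/5
sum k=0..0:
  [0] +1/48 = 1/48
S = 1/48
C² = P²·S² = 1/15 ; C = +0.258199

+0.258199  (= +√(1/15))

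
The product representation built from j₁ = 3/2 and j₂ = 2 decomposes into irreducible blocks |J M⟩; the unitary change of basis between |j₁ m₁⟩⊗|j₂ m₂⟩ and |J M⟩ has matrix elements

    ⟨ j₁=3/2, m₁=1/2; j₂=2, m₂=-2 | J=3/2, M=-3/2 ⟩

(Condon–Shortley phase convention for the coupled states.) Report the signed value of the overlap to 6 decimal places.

√[4·2!1!2!/6! · 2!1!0!4!0!3!] = √(32/5)
  +(−1)^0/∏(0,2,1,0,0,2)! = 1/4  (running 1/4)
⟨..|..⟩ = √(32/5)·(1/4) = +0.632456

+0.632456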